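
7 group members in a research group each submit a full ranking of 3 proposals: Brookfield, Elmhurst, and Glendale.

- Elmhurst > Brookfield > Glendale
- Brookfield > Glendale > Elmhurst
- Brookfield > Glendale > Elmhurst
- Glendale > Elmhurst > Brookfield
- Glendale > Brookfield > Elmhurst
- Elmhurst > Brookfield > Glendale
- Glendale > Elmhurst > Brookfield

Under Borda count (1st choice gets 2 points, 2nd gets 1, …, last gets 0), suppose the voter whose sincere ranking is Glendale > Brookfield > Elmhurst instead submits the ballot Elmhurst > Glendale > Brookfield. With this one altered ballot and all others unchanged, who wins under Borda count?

Elmhurst

Borda totals with the altered ballot: Brookfield 6, Elmhurst 8, Glendale 7.
The switch changes the winner from Glendale to Elmhurst.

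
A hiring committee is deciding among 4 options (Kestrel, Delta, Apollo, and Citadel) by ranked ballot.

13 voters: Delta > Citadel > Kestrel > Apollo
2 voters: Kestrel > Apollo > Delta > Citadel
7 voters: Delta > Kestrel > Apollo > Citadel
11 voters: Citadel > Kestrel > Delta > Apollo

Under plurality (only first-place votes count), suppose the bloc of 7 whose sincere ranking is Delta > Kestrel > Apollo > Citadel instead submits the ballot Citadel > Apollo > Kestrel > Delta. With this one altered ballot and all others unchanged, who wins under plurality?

Citadel

First-place totals with the altered ballot: Kestrel 2, Delta 13, Apollo 0, Citadel 18.
The switch changes the winner from Delta to Citadel.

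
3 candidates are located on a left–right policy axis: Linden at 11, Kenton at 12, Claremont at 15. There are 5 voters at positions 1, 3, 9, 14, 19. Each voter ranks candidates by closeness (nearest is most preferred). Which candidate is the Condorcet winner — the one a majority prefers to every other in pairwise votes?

With single-peaked preferences on a line, the Condorcet winner is the candidate closest to the median voter.
The median voter (position 9) is closest to Linden at 11.
Check: Linden vs Claremont — voters closer to Linden: 3 of 5.

Linden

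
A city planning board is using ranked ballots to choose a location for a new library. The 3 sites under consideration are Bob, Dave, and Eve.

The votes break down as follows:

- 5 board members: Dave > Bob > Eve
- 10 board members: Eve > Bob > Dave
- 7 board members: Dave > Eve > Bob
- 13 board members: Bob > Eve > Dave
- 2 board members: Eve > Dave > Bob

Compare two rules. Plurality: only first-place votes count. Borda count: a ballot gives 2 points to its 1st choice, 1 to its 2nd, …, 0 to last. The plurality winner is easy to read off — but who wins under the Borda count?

Eve

Plurality first-place counts: Bob 13, Dave 12, Eve 12 → Bob.
Borda totals: Bob 41, Dave 26, Eve 44 → Eve.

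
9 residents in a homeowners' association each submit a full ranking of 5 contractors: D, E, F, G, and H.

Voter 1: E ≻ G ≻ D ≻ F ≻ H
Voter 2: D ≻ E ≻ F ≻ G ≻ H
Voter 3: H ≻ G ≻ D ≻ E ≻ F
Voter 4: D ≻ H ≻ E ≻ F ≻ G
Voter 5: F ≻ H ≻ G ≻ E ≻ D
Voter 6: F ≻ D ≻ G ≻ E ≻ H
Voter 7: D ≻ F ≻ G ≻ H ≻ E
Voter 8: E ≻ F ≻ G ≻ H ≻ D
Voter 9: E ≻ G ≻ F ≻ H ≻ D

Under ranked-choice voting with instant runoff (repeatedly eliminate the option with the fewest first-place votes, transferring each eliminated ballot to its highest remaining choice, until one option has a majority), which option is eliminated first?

G

Round 1: D 3, E 3, F 2, H 1, G 0. G has the fewest and is eliminated.
Round 2: D 3, E 3, F 2, H 1. H has the fewest and is eliminated.
Round 3: D 4, E 3, F 2. F has the fewest and is eliminated.
Round 4: D 5, E 4. D has a majority.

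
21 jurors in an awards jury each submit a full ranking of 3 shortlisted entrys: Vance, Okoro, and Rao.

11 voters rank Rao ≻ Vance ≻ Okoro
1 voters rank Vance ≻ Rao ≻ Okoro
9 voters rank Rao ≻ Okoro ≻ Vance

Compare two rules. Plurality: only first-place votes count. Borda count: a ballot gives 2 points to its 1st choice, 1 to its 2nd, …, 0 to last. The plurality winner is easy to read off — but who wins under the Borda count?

Plurality first-place counts: Vance 1, Okoro 0, Rao 20 → Rao.
Borda totals: Vance 13, Okoro 9, Rao 41 → Rao.

Rao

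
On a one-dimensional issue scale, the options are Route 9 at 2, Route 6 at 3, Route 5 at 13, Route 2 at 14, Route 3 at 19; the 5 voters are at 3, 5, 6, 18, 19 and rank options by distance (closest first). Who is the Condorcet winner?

With single-peaked preferences on a line, the Condorcet winner is the candidate closest to the median voter.
The median voter (position 6) is closest to Route 6 at 3.
Check: Route 6 vs Route 9 — voters closer to Route 6: 5 of 5.

Route 6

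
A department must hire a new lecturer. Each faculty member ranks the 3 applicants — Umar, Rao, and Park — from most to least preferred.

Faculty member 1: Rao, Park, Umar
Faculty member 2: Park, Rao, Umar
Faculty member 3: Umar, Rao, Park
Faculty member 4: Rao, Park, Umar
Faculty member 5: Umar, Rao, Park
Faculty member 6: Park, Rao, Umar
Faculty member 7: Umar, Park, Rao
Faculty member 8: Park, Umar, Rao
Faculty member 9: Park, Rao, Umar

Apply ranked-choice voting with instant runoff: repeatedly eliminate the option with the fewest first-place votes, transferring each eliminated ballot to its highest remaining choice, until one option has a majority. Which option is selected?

Round 1: Park 4, Umar 3, Rao 2. Rao has the fewest and is eliminated.
Round 2: Park 6, Umar 3. Park has a majority.

Park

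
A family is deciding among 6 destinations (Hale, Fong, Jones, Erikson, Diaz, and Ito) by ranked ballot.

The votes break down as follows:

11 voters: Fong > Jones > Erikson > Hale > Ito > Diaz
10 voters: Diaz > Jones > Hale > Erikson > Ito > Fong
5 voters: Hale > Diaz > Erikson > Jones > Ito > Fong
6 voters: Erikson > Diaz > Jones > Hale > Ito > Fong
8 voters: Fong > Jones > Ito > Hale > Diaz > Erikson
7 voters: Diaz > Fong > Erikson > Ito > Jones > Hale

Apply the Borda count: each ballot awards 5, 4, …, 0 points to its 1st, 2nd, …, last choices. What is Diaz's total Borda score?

137

Borda scores:
  Hale: 11·2 + 10·3 + 5·5 + 6·2 + 8·2 + 7·0 = 105
  Fong: 11·5 + 10·0 + 5·0 + 6·0 + 8·5 + 7·4 = 123
  Jones: 11·4 + 10·4 + 5·2 + 6·3 + 8·4 + 7·1 = 151
  Erikson: 11·3 + 10·2 + 5·3 + 6·5 + 8·0 + 7·3 = 119
  Diaz: 11·0 + 10·5 + 5·4 + 6·4 + 8·1 + 7·5 = 137
  Ito: 11·1 + 10·1 + 5·1 + 6·1 + 8·3 + 7·2 = 70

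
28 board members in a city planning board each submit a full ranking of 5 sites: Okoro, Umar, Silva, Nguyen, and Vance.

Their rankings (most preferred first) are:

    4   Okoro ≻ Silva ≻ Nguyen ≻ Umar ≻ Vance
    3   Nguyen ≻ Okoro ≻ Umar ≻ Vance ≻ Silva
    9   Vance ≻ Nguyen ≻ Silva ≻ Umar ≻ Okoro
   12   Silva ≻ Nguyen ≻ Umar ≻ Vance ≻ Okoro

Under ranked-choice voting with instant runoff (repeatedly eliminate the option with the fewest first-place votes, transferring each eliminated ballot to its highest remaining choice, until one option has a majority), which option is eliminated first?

Umar

Round 1: Silva 12, Vance 9, Okoro 4, Nguyen 3, Umar 0. Umar has the fewest and is eliminated.
Round 2: Silva 12, Vance 9, Okoro 4, Nguyen 3. Nguyen has the fewest and is eliminated.
Round 3: Silva 12, Vance 9, Okoro 7. Okoro has the fewest and is eliminated.
Round 4: Silva 16, Vance 12. Silva has a majority.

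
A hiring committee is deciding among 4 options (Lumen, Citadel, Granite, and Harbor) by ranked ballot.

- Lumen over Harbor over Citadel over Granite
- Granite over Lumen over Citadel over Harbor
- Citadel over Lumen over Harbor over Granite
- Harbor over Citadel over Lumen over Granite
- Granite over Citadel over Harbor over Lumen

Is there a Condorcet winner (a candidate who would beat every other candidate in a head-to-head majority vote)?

Yes

Head-to-head results (5 voters total):
Lumen vs Citadel: Citadel wins 3–2.
Lumen vs Granite: Lumen wins 3–2.
Lumen vs Harbor: Lumen wins 3–2.
Citadel vs Granite: Citadel wins 3–2.
Citadel vs Harbor: Citadel wins 3–2.
Granite vs Harbor: Harbor wins 3–2.
Citadel beats each rival — Lumen (3–2), Granite (3–2), Harbor (3–2) — so Citadel is the Condorcet winner.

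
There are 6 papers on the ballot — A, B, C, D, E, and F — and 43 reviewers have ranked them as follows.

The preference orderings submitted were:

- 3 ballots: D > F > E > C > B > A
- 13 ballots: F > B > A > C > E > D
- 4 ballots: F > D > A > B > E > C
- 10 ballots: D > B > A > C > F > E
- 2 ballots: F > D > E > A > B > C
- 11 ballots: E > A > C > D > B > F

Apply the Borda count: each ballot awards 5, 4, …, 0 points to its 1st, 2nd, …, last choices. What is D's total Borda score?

111

Borda scores:
  A: 3·0 + 13·3 + 4·3 + 10·3 + 2·2 + 11·4 = 129
  B: 3·1 + 13·4 + 4·2 + 10·4 + 2·1 + 11·1 = 116
  C: 3·2 + 13·2 + 4·0 + 10·2 + 2·0 + 11·3 = 85
  D: 3·5 + 13·0 + 4·4 + 10·5 + 2·4 + 11·2 = 111
  E: 3·3 + 13·1 + 4·1 + 10·0 + 2·3 + 11·5 = 87
  F: 3·4 + 13·5 + 4·5 + 10·1 + 2·5 + 11·0 = 117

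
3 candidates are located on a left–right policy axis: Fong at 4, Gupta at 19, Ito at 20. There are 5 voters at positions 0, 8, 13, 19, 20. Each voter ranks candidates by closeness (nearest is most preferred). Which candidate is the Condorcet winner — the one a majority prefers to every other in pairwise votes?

Gupta

With single-peaked preferences on a line, the Condorcet winner is the candidate closest to the median voter.
The median voter (position 13) is closest to Gupta at 19.
Check: Gupta vs Fong — voters closer to Gupta: 3 of 5.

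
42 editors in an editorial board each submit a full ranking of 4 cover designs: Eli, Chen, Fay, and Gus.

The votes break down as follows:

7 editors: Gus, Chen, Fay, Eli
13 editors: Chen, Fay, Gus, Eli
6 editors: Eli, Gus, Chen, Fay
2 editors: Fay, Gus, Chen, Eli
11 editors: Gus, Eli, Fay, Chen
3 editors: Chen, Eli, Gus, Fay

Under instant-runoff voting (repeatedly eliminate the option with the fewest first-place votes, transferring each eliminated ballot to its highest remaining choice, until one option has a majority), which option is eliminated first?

Fay

Round 1: Gus 18, Chen 16, Eli 6, Fay 2. Fay has the fewest and is eliminated.
Round 2: Gus 20, Chen 16, Eli 6. Eli has the fewest and is eliminated.
Round 3: Gus 26, Chen 16. Gus has a majority.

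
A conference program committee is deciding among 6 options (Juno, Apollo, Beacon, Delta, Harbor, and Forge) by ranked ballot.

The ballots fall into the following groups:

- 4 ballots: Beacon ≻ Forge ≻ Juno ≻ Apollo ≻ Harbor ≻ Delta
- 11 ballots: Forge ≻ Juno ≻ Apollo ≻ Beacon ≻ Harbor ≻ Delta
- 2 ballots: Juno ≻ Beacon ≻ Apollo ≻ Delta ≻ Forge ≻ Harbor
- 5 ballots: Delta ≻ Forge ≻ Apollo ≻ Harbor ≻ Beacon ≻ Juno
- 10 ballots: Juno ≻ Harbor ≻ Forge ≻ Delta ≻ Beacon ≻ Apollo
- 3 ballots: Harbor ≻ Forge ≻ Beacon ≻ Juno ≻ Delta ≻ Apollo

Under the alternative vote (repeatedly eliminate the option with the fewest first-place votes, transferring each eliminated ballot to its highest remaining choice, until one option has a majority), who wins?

Round 1: Juno 12, Forge 11, Delta 5, Beacon 4, Harbor 3, Apollo 0. Apollo has the fewest and is eliminated.
Round 2: Juno 12, Forge 11, Delta 5, Beacon 4, Harbor 3. Harbor has the fewest and is eliminated.
Round 3: Forge 14, Juno 12, Delta 5, Beacon 4. Beacon has the fewest and is eliminated.
Round 4: Forge 18, Juno 12, Delta 5. Forge has a majority.

Forge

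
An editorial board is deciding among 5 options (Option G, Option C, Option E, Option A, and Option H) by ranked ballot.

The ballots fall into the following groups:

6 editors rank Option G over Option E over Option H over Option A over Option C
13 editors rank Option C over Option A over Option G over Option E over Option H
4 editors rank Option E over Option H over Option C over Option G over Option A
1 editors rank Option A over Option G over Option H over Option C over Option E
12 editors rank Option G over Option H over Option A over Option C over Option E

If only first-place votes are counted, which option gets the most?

Option G

First-place vote totals:
  Option G: 18
  Option C: 13
  Option E: 4
  Option A: 1
  Option H: 0
Option G has the most first-place votes.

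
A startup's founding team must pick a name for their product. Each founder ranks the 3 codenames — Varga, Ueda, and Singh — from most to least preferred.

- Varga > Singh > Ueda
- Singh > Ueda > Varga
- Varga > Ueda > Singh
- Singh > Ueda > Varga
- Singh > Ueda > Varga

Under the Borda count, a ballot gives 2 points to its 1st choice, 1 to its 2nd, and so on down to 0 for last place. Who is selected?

Singh

Borda scores:
  Varga: 2 + 0 + 2 + 0 + 0 = 4
  Ueda: 0 + 1 + 1 + 1 + 1 = 4
  Singh: 1 + 2 + 0 + 2 + 2 = 7
Singh has the highest total.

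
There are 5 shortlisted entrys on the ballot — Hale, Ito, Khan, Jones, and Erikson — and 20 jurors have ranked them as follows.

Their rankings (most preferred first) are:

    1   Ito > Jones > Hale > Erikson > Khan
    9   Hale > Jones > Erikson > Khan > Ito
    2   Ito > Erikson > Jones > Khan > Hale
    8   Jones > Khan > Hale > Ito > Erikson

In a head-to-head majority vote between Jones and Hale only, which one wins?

Jones

Ballots ranking Jones above Hale: 1+2+8 = 11.
Ballots ranking Hale above Jones: 9.
Jones wins the head-to-head, 11–9.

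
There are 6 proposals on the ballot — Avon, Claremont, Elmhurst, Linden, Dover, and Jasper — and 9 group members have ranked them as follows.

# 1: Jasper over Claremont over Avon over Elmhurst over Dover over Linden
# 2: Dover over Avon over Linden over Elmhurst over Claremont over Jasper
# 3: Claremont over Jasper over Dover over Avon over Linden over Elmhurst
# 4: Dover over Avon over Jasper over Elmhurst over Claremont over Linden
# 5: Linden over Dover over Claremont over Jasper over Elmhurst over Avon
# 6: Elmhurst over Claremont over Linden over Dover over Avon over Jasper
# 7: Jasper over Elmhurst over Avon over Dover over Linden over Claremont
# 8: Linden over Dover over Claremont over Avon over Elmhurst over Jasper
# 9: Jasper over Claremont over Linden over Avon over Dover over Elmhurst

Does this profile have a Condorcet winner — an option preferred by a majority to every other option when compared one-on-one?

Head-to-head results (9 voters total):
Avon vs Claremont: Claremont wins 6–3.
Avon vs Elmhurst: Avon wins 6–3.
Avon vs Linden: Avon wins 5–4.
Avon vs Dover: Dover wins 6–3.
Avon vs Jasper: Jasper wins 5–4.
Claremont vs Elmhurst: Claremont wins 5–4.
Claremont vs Linden: Claremont wins 5–4.
Claremont vs Dover: Dover wins 5–4.
Claremont vs Jasper: Claremont wins 5–4.
Elmhurst vs Linden: Linden wins 5–4.
Elmhurst vs Dover: Dover wins 6–3.
Elmhurst vs Jasper: Jasper wins 6–3.
Linden vs Dover: Dover wins 5–4.
Linden vs Jasper: Jasper wins 5–4.
Dover vs Jasper: Dover wins 5–4.
Dover beats each rival — Avon (6–3), Claremont (5–4), Elmhurst (6–3), Linden (5–4), Jasper (5–4) — so Dover is the Condorcet winner.

Yes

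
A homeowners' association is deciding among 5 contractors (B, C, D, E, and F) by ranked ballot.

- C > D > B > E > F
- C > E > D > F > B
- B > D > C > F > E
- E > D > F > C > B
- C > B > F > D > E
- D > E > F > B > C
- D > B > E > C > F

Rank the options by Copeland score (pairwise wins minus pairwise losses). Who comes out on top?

Pairwise results:
  B vs C: C wins 4–3.
  B vs D: D wins 5–2.
  B vs E: B wins 4–3.
  B vs F: B wins 4–3.
  C vs D: D wins 4–3.
  C vs E: C wins 4–3.
  C vs F: C wins 5–2.
  D vs E: D wins 5–2.
  D vs F: D wins 6–1.
  E vs F: E wins 5–2.
Copeland scores (wins − losses):
  B: 2 − 2 = 0
  C: 3 − 1 = 2
  D: 4 − 0 = 4
  E: 1 − 3 = -2
  F: 0 − 4 = -4
D has the best Copeland score.

D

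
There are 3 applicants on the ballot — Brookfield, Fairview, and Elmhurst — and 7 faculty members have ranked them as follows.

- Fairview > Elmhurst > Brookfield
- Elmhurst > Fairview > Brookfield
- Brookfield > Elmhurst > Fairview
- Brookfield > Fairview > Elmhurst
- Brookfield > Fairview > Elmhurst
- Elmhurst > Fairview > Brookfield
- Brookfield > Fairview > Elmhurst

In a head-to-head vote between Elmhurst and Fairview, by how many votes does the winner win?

Ballots ranking Elmhurst above Fairview: 3.
Ballots ranking Fairview above Elmhurst: 4.
Fairview wins 4–3, a margin of 1.

1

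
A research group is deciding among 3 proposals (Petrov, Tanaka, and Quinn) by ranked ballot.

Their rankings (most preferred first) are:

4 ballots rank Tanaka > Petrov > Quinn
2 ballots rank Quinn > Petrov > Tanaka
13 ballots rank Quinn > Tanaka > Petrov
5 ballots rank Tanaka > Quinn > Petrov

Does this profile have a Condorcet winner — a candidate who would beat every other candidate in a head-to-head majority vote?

Head-to-head results (24 voters total):
Petrov vs Tanaka: Tanaka wins 22–2.
Petrov vs Quinn: Quinn wins 20–4.
Tanaka vs Quinn: Quinn wins 15–9.
Quinn beats each rival — Petrov (20–4), Tanaka (15–9) — so Quinn is the Condorcet winner.

Yes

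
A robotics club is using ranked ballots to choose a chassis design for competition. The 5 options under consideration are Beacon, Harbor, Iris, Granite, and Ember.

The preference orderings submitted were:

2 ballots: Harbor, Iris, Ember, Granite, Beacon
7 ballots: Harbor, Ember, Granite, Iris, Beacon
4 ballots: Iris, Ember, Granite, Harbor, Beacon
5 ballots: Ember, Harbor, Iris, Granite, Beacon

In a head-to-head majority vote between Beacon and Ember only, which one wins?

Ember

Ballots ranking Beacon above Ember: 0.
Ballots ranking Ember above Beacon: 2+7+4+5 = 18.
Ember wins the head-to-head, 18–0.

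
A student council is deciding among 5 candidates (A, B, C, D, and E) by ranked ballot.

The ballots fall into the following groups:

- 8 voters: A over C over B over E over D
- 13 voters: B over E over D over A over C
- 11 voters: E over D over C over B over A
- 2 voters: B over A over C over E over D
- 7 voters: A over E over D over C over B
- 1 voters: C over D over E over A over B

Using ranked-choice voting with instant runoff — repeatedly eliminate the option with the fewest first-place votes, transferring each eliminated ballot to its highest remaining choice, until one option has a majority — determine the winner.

Round 1: A 15, B 15, E 11, C 1, D 0. D has the fewest and is eliminated.
Round 2: A 15, B 15, E 11, C 1. C has the fewest and is eliminated.
Round 3: A 15, B 15, E 12. E has the fewest and is eliminated.
Round 4: B 26, A 16. B has a majority.

B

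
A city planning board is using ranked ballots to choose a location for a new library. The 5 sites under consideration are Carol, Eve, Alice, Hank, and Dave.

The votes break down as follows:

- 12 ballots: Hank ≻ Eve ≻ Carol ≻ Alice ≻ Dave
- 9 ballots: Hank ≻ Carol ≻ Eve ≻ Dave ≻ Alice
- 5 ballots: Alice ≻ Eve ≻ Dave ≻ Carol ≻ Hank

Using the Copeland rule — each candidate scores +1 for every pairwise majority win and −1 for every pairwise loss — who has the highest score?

Hank

Pairwise results:
  Carol vs Eve: Eve wins 17–9.
  Carol vs Alice: Carol wins 21–5.
  Carol vs Hank: Hank wins 21–5.
  Carol vs Dave: Carol wins 21–5.
  Eve vs Alice: Eve wins 21–5.
  Eve vs Hank: Hank wins 21–5.
  Eve vs Dave: Eve wins 26–0.
  Alice vs Hank: Hank wins 21–5.
  Alice vs Dave: Alice wins 17–9.
  Hank vs Dave: Hank wins 21–5.
Copeland scores (wins − losses):
  Carol: 2 − 2 = 0
  Eve: 3 − 1 = 2
  Alice: 1 − 3 = -2
  Hank: 4 − 0 = 4
  Dave: 0 − 4 = -4
Hank has the best Copeland score.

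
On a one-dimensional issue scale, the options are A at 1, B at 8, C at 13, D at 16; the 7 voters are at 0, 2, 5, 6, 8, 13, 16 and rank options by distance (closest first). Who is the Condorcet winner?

With single-peaked preferences on a line, the Condorcet winner is the candidate closest to the median voter.
The median voter (position 6) is closest to B at 8.
Check: B vs A — voters closer to B: 5 of 7.

B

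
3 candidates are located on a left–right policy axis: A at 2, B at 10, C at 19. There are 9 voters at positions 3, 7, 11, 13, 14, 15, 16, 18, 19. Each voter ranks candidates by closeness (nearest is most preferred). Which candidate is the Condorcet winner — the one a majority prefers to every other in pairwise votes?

B

With single-peaked preferences on a line, the Condorcet winner is the candidate closest to the median voter.
The median voter (position 14) is closest to B at 10.
Check: B vs A — voters closer to B: 8 of 9.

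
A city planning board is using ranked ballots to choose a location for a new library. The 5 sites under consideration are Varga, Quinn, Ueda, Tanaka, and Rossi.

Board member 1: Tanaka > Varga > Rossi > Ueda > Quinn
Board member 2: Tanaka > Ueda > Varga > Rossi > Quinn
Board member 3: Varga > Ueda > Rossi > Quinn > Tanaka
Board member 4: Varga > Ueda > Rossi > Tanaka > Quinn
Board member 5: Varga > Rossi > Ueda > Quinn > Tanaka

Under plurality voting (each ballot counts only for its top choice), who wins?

Varga

First-place vote totals:
  Varga: 3
  Quinn: 0
  Ueda: 0
  Tanaka: 2
  Rossi: 0
Varga has the most first-place votes.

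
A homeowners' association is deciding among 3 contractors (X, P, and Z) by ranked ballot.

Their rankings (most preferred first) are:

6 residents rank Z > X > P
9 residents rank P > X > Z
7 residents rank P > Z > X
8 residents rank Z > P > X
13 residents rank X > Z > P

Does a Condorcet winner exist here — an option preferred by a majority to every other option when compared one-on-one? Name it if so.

Head-to-head results (43 voters total):
X vs P: P wins 24–19.
X vs Z: X wins 22–21.
P vs Z: Z wins 27–16.
No candidate beats all others: X beats Z beats P beats X, a majority cycle.

There is no Condorcet winner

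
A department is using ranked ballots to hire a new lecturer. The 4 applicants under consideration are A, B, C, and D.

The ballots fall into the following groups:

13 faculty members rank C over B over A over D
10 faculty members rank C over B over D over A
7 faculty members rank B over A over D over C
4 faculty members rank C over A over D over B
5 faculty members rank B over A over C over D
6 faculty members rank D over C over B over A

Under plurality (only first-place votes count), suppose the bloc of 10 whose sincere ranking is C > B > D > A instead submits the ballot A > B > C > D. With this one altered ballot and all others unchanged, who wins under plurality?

First-place totals with the altered ballot: A 10, B 12, C 17, D 6.
The winner is unchanged: still C.

C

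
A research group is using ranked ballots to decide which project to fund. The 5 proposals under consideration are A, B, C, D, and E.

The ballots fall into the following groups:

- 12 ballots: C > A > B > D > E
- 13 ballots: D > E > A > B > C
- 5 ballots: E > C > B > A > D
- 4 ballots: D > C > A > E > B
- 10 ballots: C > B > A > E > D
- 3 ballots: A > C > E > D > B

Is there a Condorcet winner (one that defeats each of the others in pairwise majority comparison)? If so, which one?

Head-to-head results (47 voters total):
A vs B: A wins 32–15.
A vs C: C wins 31–16.
A vs D: A wins 30–17.
A vs E: A wins 29–18.
B vs C: C wins 34–13.
B vs D: B wins 27–20.
B vs E: E wins 25–22.
C vs D: C wins 30–17.
C vs E: C wins 29–18.
D vs E: D wins 29–18.
C beats each rival — A (31–16), B (34–13), D (30–17), E (29–18) — so C is the Condorcet winner.

C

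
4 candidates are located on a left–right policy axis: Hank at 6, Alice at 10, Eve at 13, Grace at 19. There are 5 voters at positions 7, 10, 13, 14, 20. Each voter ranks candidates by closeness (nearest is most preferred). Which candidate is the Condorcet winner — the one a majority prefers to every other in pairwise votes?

Eve

With single-peaked preferences on a line, the Condorcet winner is the candidate closest to the median voter.
The median voter (position 13) is closest to Eve at 13.
Check: Eve vs Hank — voters closer to Eve: 4 of 5.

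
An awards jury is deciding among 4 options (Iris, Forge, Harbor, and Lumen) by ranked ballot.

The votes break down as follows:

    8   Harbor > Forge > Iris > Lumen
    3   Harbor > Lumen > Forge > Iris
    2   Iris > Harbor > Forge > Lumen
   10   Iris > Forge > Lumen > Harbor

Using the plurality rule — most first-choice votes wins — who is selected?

First-place vote totals:
  Iris: 12
  Forge: 0
  Harbor: 11
  Lumen: 0
Iris has the most first-place votes.

Iris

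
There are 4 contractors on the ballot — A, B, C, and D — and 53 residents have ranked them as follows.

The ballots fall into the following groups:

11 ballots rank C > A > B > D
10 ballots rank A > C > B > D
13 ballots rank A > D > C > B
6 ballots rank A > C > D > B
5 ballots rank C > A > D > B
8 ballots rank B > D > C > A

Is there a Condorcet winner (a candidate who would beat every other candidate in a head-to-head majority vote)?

Yes

Head-to-head results (53 voters total):
A vs B: A wins 45–8.
A vs C: A wins 29–24.
A vs D: A wins 45–8.
B vs C: C wins 45–8.
B vs D: B wins 29–24.
C vs D: C wins 32–21.
A beats each rival — B (45–8), C (29–24), D (45–8) — so A is the Condorcet winner.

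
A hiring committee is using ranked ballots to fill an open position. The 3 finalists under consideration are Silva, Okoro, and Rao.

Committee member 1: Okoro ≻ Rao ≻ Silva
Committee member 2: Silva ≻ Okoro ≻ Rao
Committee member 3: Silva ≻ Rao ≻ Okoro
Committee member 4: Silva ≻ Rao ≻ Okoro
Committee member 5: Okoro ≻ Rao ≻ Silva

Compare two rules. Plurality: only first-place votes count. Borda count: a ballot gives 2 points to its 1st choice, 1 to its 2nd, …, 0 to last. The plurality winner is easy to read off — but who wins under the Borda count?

Silva

Plurality first-place counts: Silva 3, Okoro 2, Rao 0 → Silva.
Borda totals: Silva 6, Okoro 5, Rao 4 → Silva.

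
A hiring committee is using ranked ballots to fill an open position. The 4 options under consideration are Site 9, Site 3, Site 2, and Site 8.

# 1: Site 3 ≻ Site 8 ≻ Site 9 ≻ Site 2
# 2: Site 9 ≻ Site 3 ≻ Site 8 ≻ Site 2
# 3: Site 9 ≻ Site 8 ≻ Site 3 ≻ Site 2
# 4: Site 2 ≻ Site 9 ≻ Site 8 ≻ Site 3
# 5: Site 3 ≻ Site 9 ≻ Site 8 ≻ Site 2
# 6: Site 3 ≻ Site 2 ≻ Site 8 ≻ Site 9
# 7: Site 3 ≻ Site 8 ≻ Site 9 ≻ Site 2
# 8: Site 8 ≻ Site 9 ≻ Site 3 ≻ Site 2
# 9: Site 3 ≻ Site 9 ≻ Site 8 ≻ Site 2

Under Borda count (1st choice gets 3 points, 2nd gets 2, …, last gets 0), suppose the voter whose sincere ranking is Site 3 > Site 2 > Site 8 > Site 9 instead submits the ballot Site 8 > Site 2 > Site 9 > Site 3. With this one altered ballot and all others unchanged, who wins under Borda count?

Borda totals with the altered ballot: Site 9 17, Site 3 16, Site 2 5, Site 8 16.
The switch changes the winner from Site 3 to Site 9.

Site 9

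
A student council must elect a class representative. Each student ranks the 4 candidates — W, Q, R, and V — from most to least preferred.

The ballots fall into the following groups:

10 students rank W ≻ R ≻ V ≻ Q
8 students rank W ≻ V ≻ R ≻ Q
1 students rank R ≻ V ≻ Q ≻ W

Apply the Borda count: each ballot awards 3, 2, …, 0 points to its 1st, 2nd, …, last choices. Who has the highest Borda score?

Borda scores:
  W: 10·3 + 8·3 + 0 = 54
  Q: 10·0 + 8·0 + 1 = 1
  R: 10·2 + 8·1 + 3 = 31
  V: 10·1 + 8·2 + 2 = 28
W has the highest total.

W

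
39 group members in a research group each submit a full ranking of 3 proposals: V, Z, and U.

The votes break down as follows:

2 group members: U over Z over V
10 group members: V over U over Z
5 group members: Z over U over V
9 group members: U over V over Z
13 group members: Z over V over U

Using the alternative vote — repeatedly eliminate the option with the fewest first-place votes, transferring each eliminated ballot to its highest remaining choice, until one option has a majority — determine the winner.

Round 1: Z 18, U 11, V 10. V has the fewest and is eliminated.
Round 2: U 21, Z 18. U has a majority.

U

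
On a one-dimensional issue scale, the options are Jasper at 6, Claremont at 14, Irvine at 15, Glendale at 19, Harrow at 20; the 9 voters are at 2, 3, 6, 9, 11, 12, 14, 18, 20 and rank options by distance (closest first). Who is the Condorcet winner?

Claremont

With single-peaked preferences on a line, the Condorcet winner is the candidate closest to the median voter.
The median voter (position 11) is closest to Claremont at 14.
Check: Claremont vs Irvine — voters closer to Claremont: 7 of 9.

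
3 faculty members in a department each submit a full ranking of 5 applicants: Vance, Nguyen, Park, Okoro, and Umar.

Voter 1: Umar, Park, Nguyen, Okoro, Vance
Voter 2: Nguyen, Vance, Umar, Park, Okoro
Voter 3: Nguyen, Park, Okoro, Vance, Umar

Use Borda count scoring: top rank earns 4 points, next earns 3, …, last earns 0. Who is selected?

Nguyen

Borda scores:
  Vance: 0 + 3 + 1 = 4
  Nguyen: 2 + 4 + 4 = 10
  Park: 3 + 1 + 3 = 7
  Okoro: 1 + 0 + 2 = 3
  Umar: 4 + 2 + 0 = 6
Nguyen has the highest total.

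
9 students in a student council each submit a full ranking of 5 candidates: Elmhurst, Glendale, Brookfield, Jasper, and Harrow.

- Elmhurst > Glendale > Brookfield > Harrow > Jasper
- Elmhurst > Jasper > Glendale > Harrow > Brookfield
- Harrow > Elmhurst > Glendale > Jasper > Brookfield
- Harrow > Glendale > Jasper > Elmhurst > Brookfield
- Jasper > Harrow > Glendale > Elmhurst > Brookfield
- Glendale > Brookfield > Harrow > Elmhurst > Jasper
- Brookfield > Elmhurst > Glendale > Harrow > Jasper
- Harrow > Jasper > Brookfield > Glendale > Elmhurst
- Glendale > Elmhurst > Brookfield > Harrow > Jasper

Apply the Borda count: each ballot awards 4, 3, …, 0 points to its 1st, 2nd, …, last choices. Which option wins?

Glendale

Borda scores:
  Elmhurst: 4 + 4 + 3 + 1 + 1 + 1 + 3 + 0 + 3 = 20
  Glendale: 3 + 2 + 2 + 3 + 2 + 4 + 2 + 1 + 4 = 23
  Brookfield: 2 + 0 + 0 + 0 + 0 + 3 + 4 + 2 + 2 = 13
  Jasper: 0 + 3 + 1 + 2 + 4 + 0 + 0 + 3 + 0 = 13
  Harrow: 1 + 1 + 4 + 4 + 3 + 2 + 1 + 4 + 1 = 21
Glendale has the highest total.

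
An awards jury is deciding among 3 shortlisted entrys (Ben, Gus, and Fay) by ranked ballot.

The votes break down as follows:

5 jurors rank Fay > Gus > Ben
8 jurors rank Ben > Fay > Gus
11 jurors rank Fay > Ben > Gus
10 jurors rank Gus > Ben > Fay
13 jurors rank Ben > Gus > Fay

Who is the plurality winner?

Ben

First-place vote totals:
  Ben: 21
  Gus: 10
  Fay: 16
Ben has the most first-place votes.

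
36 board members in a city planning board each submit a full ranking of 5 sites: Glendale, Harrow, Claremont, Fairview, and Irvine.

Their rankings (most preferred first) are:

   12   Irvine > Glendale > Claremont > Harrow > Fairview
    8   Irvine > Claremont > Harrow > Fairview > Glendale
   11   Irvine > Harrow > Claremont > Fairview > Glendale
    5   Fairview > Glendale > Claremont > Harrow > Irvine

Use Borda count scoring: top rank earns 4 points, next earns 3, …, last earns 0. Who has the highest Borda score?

Borda scores:
  Glendale: 12·3 + 8·0 + 11·0 + 5·3 = 51
  Harrow: 12·1 + 8·2 + 11·3 + 5·1 = 66
  Claremont: 12·2 + 8·3 + 11·2 + 5·2 = 80
  Fairview: 12·0 + 8·1 + 11·1 + 5·4 = 39
  Irvine: 12·4 + 8·4 + 11·4 + 5·0 = 124
Irvine has the highest total.

Irvine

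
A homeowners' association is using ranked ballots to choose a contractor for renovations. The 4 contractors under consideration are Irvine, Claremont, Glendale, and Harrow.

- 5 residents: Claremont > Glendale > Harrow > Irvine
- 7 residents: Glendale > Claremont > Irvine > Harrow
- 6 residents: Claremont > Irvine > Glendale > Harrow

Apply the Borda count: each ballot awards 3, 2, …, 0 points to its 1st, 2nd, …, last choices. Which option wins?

Borda scores:
  Irvine: 5·0 + 7·1 + 6·2 = 19
  Claremont: 5·3 + 7·2 + 6·3 = 47
  Glendale: 5·2 + 7·3 + 6·1 = 37
  Harrow: 5·1 + 7·0 + 6·0 = 5
Claremont has the highest total.

Claremont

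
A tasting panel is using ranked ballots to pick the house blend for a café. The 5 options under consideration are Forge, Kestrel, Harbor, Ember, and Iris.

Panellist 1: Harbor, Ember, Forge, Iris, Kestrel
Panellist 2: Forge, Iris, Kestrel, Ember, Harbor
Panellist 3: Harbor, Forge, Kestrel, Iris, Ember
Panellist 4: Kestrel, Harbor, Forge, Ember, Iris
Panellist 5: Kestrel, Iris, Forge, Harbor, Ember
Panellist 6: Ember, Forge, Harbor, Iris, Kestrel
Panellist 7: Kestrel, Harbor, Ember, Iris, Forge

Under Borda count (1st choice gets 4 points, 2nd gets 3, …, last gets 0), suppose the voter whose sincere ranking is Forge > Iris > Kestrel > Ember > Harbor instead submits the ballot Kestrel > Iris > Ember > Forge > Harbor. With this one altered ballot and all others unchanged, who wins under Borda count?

Kestrel

Borda totals with the altered ballot: Forge 13, Kestrel 18, Harbor 17, Ember 12, Iris 10.
The switch changes the winner from Harbor to Kestrel.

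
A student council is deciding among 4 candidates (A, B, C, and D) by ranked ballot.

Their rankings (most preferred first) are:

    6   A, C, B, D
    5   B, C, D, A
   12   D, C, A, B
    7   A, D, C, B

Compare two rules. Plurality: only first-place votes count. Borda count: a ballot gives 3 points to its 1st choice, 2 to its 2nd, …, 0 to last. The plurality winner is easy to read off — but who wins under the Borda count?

D

Plurality first-place counts: A 13, B 5, C 0, D 12 → A.
Borda totals: A 51, B 21, C 53, D 55 → D.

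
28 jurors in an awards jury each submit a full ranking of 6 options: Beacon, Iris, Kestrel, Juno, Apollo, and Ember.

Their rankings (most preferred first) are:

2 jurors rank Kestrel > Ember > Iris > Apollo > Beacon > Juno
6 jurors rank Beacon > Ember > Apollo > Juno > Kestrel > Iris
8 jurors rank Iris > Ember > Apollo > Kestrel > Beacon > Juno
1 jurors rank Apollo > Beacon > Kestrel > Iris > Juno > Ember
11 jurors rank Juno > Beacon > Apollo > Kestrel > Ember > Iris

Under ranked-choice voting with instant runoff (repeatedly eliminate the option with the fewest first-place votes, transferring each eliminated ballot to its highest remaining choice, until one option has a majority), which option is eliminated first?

Ember

Round 1: Juno 11, Iris 8, Beacon 6, Kestrel 2, Apollo 1, Ember 0. Ember has the fewest and is eliminated.
Round 2: Juno 11, Iris 8, Beacon 6, Kestrel 2, Apollo 1. Apollo has the fewest and is eliminated.
Round 3: Juno 11, Iris 8, Beacon 7, Kestrel 2. Kestrel has the fewest and is eliminated.
Round 4: Juno 11, Iris 10, Beacon 7. Beacon has the fewest and is eliminated.
Round 5: Juno 17, Iris 11. Juno has a majority.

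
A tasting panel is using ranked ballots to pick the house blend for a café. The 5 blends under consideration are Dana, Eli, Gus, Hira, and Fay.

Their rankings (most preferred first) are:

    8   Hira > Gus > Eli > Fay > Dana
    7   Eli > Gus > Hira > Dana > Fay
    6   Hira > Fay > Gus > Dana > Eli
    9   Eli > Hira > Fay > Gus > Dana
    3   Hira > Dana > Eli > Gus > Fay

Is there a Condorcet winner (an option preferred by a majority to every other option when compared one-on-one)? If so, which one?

Hira

Head-to-head results (33 voters total):
Dana vs Eli: Eli wins 24–9.
Dana vs Gus: Gus wins 30–3.
Dana vs Hira: Hira wins 33–0.
Dana vs Fay: Fay wins 23–10.
Eli vs Gus: Eli wins 19–14.
Eli vs Hira: Hira wins 17–16.
Eli vs Fay: Eli wins 27–6.
Gus vs Hira: Hira wins 26–7.
Gus vs Fay: Gus wins 18–15.
Hira vs Fay: Hira wins 33–0.
Hira beats each rival — Dana (33–0), Eli (17–16), Gus (26–7), Fay (33–0) — so Hira is the Condorcet winner.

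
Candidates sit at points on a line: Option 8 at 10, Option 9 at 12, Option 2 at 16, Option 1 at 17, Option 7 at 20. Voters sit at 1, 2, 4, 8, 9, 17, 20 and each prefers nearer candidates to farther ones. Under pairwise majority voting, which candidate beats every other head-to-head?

With single-peaked preferences on a line, the Condorcet winner is the candidate closest to the median voter.
The median voter (position 8) is closest to Option 8 at 10.
Check: Option 8 vs Option 1 — voters closer to Option 8: 5 of 7.

Option 8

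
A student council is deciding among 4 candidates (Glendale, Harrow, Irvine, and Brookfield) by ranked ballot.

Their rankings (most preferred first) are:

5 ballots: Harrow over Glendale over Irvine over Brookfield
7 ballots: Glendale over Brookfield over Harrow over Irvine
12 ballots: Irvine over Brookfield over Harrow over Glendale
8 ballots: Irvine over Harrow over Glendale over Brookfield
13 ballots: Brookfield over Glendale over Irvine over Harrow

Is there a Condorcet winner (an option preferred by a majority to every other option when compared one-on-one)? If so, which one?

Head-to-head results (45 voters total):
Glendale vs Harrow: Harrow wins 25–20.
Glendale vs Irvine: Glendale wins 25–20.
Glendale vs Brookfield: Brookfield wins 25–20.
Harrow vs Irvine: Irvine wins 33–12.
Harrow vs Brookfield: Brookfield wins 32–13.
Irvine vs Brookfield: Irvine wins 25–20.
No candidate beats all others: Glendale beats Irvine beats Harrow beats Glendale, a majority cycle.

There is no Condorcet winner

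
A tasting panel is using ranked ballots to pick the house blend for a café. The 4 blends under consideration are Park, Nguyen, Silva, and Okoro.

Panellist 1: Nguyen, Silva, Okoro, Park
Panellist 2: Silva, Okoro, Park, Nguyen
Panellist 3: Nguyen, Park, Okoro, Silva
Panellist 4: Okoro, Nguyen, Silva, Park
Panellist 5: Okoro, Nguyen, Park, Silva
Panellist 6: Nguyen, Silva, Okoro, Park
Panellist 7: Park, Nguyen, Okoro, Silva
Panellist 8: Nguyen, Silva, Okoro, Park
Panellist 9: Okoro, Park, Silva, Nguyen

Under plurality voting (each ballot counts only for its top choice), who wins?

Nguyen

First-place vote totals:
  Park: 1
  Nguyen: 4
  Silva: 1
  Okoro: 3
Nguyen has the most first-place votes.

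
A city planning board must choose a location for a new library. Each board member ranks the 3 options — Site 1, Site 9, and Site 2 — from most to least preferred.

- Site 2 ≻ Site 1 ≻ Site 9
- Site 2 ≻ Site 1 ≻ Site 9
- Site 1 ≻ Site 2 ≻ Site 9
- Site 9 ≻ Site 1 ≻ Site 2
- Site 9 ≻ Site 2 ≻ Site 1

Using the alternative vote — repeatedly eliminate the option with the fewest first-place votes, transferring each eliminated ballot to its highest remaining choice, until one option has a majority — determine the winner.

Round 1: Site 9 2, Site 2 2, Site 1 1. Site 1 has the fewest and is eliminated.
Round 2: Site 2 3, Site 9 2. Site 2 has a majority.

Site 2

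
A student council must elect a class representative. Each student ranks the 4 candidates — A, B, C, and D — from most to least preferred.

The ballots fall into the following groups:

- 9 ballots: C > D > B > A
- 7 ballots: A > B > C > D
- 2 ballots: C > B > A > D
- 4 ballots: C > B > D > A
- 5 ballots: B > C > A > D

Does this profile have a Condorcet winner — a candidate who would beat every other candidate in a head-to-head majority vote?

Head-to-head results (27 voters total):
A vs B: B wins 20–7.
A vs C: C wins 20–7.
A vs D: A wins 14–13.
B vs C: C wins 15–12.
B vs D: B wins 18–9.
C vs D: C wins 27–0.
C beats each rival — A (20–7), B (15–12), D (27–0) — so C is the Condorcet winner.

Yes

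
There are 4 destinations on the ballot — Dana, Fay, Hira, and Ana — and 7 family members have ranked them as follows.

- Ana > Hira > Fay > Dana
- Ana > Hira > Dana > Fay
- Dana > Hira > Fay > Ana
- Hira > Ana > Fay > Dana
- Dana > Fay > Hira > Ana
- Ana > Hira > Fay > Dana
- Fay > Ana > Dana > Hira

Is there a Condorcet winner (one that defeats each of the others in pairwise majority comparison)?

Yes

Head-to-head results (7 voters total):
Dana vs Fay: Fay wins 4–3.
Dana vs Hira: Hira wins 4–3.
Dana vs Ana: Ana wins 5–2.
Fay vs Hira: Hira wins 5–2.
Fay vs Ana: Ana wins 4–3.
Hira vs Ana: Ana wins 4–3.
Ana beats each rival — Dana (5–2), Fay (4–3), Hira (4–3) — so Ana is the Condorcet winner.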